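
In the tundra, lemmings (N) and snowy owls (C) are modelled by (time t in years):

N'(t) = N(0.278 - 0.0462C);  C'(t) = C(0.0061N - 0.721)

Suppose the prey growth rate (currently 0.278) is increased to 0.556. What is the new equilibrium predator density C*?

At the interior fixed point, setting dN/dt = 0 with N > 0 fixes C* = (prey growth rate)/(NC coefficient) — independent of the other coefficients.
With the change, C* = 0.556/0.0462 = 12; it rises from 6.02.

C* ≈ 12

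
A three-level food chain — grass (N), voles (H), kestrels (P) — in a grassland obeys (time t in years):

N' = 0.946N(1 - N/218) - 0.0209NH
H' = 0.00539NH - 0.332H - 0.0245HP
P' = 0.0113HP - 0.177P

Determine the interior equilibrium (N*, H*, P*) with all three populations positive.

N* ≈ 143, H* ≈ 15.7, P* ≈ 17.8

From dP/dt = 0: 0.0113H* = 0.177, so H* = 15.7.
From dN/dt = 0: 0.946(1 - N*/218) = 0.0209·15.7, giving N* = 218·(1 - 0.346) = 143.
From dH/dt = 0: 0.00539·143 - 0.332 = 0.0245P*, so P* = 0.436/0.0245 = 17.8.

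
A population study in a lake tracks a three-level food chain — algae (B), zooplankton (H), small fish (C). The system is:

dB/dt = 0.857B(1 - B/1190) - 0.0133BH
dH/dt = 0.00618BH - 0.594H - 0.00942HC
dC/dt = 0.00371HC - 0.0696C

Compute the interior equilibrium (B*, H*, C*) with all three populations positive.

B* ≈ 844, H* ≈ 18.8, C* ≈ 490

From dC/dt = 0: 0.00371H* = 0.0696, so H* = 18.8.
From dB/dt = 0: 0.857(1 - B*/1190) = 0.0133·18.8, giving B* = 1190·(1 - 0.291) = 844.
From dH/dt = 0: 0.00618·844 - 0.594 = 0.00942C*, so C* = 4.62/0.00942 = 490.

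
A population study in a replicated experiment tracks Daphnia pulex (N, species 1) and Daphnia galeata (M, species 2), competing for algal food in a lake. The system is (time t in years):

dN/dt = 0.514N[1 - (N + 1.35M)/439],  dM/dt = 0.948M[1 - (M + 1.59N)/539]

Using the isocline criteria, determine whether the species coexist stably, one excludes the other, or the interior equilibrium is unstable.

unstable coexistence (outcome depends on initial conditions)

Compare the nullcline intercepts: K1/α12 = 439/1.35 = 325 < K2 = 539; K2/α21 = 539/1.59 = 339 < K1 = 439.
Since both are reversed, neither can invade when rare; the interior point is a saddle.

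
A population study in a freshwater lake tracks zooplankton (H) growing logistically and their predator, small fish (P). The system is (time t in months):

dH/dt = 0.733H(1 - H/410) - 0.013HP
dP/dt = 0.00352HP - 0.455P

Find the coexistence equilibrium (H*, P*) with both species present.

H* ≈ 129, P* ≈ 38.6

From dP/dt = 0 with P > 0: 0.00352H* = 0.455, so H* = 129.
Substitute into dH/dt = 0: 0.733(1 - 129/410) = 0.013P*.
The bracket is 0.685, giving P* = 0.502/0.013 = 38.6.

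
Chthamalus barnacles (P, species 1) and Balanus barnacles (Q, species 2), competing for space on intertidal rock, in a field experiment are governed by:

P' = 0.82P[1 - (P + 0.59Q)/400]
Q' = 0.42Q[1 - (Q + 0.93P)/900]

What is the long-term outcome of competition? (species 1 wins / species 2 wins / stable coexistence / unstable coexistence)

Compare the nullcline intercepts: K1/α12 = 400/0.59 = 678 < K2 = 900; K2/α21 = 900/0.93 = 968 > K1 = 400.
Since the inequalities point opposite ways, species 2 can invade but species 1 cannot.

species 2 excludes species 1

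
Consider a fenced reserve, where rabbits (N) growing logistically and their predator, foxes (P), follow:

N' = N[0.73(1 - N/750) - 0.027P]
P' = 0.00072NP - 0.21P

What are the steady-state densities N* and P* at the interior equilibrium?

N* ≈ 292, P* ≈ 16.5

From dP/dt = 0 with P > 0: 0.00072N* = 0.21, so N* = 292.
Substitute into dN/dt = 0: 0.73(1 - 292/750) = 0.027P*.
The bracket is 0.611, giving P* = 0.446/0.027 = 16.5.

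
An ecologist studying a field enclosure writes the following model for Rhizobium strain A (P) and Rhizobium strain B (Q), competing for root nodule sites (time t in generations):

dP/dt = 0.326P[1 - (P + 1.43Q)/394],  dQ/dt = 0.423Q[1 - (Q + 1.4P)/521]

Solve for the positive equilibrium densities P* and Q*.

Setting both brackets to zero gives the nullclines P + 1.43Q = 394 and 1.4P + Q = 521.
Substituting Q = 521 - 1.4P into the first: P(1 - 1.43·1.4) = 394 - 1.43·521.
So P* = -351/-1 = 350, and then Q* = 521 - 1.4·350 = 30.5.

P* ≈ 350, Q* ≈ 30.5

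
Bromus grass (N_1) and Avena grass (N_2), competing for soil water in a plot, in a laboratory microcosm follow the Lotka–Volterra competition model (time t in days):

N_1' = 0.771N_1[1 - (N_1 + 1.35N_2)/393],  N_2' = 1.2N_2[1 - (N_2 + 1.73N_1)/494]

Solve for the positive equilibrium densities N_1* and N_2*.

N_1* ≈ 205, N_2* ≈ 139

Setting both brackets to zero gives the nullclines N_1 + 1.35N_2 = 393 and 1.73N_1 + N_2 = 494.
Substituting N_2 = 494 - 1.73N_1 into the first: N_1(1 - 1.35·1.73) = 393 - 1.35·494.
So N_1* = -274/-1.34 = 205, and then N_2* = 494 - 1.73·205 = 139.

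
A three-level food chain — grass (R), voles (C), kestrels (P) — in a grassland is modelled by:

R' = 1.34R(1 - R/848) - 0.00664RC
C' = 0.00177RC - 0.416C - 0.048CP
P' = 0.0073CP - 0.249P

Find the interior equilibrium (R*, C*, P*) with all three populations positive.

From dP/dt = 0: 0.0073C* = 0.249, so C* = 34.1.
From dR/dt = 0: 1.34(1 - R*/848) = 0.00664·34.1, giving R* = 848·(1 - 0.169) = 705.
From dC/dt = 0: 0.00177·705 - 0.416 = 0.048P*, so P* = 0.831/0.048 = 17.3.

R* ≈ 705, C* ≈ 34.1, P* ≈ 17.3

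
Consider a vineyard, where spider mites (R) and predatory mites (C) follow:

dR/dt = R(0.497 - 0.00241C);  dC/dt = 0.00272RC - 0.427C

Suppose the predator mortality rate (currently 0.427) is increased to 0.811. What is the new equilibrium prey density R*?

R* ≈ 298

At the interior fixed point, setting dC/dt = 0 with C > 0 fixes R* = (predator death rate)/(RC coefficient) — independent of the other coefficients.
With the change, R* = 0.811/0.00272 = 298; it rises from 157.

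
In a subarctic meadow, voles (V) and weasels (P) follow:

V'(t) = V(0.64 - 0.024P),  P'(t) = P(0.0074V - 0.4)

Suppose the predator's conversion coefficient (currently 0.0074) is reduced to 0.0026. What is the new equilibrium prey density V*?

At the interior fixed point, setting dP/dt = 0 with P > 0 fixes V* = (predator death rate)/(VP coefficient) — independent of the other coefficients.
With the change, V* = 0.4/0.0026 = 154; it rises from 54.1.

V* ≈ 154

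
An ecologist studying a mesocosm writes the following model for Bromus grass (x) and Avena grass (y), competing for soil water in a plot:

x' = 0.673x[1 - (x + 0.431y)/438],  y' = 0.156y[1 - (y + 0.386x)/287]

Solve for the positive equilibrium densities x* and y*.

Setting both brackets to zero gives the nullclines x + 0.431y = 438 and 0.386x + y = 287.
Substituting y = 287 - 0.386x into the first: x(1 - 0.431·0.386) = 438 - 0.431·287.
So x* = 314/0.834 = 377, and then y* = 287 - 0.386·377 = 141.

x* ≈ 377, y* ≈ 141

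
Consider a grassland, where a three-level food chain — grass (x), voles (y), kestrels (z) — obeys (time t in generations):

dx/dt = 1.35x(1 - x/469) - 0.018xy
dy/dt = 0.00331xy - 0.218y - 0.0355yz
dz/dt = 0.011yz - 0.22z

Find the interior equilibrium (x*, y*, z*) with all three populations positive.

From dz/dt = 0: 0.011y* = 0.22, so y* = 20.
From dx/dt = 0: 1.35(1 - x*/469) = 0.018·20, giving x* = 469·(1 - 0.267) = 344.
From dy/dt = 0: 0.00331·344 - 0.218 = 0.0355z*, so z* = 0.92/0.0355 = 25.9.

x* ≈ 344, y* ≈ 20, z* ≈ 25.9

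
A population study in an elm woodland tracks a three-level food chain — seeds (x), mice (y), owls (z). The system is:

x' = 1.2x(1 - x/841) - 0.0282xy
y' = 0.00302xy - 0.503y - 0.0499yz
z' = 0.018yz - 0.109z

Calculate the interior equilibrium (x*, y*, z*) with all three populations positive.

From dz/dt = 0: 0.018y* = 0.109, so y* = 6.06.
From dx/dt = 0: 1.2(1 - x*/841) = 0.0282·6.06, giving x* = 841·(1 - 0.142) = 721.
From dy/dt = 0: 0.00302·721 - 0.503 = 0.0499z*, so z* = 1.68/0.0499 = 33.6.

x* ≈ 721, y* ≈ 6.06, z* ≈ 33.6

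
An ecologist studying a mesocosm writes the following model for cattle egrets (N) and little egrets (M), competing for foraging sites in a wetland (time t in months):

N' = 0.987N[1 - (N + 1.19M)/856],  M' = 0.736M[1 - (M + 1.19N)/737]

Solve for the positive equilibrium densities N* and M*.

N* ≈ 50.5, M* ≈ 677

Setting both brackets to zero gives the nullclines N + 1.19M = 856 and 1.19N + M = 737.
Substituting M = 737 - 1.19N into the first: N(1 - 1.19·1.19) = 856 - 1.19·737.
So N* = -21/-0.416 = 50.5, and then M* = 737 - 1.19·50.5 = 677.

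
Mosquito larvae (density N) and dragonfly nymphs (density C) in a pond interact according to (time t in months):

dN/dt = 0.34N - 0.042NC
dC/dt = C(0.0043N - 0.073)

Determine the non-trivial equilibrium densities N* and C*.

N* ≈ 17, C* ≈ 8.1

Set dC/dt = 0 with C > 0: 0.0043N - 0.073 = 0, so N* = 0.073/0.0043 = 17.
Set dN/dt = 0 with N > 0: 0.34 - 0.042C = 0, so C* = 0.34/0.042 = 8.1.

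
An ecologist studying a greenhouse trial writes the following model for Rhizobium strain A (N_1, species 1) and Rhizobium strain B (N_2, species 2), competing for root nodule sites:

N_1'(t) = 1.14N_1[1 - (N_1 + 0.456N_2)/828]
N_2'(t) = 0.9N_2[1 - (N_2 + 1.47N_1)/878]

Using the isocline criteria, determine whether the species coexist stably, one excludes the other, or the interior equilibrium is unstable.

Compare the nullcline intercepts: K1/α12 = 828/0.456 = 1820 > K2 = 878; K2/α21 = 878/1.47 = 597 < K1 = 828.
Since the inequalities point opposite ways, species 1 can invade but species 2 cannot.

species 1 excludes species 2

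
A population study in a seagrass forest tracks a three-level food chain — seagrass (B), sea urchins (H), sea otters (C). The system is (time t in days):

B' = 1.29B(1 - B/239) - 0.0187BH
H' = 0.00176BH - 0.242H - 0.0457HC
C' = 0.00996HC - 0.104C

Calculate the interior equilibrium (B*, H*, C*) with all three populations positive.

B* ≈ 203, H* ≈ 10.4, C* ≈ 2.52

From dC/dt = 0: 0.00996H* = 0.104, so H* = 10.4.
From dB/dt = 0: 1.29(1 - B*/239) = 0.0187·10.4, giving B* = 239·(1 - 0.151) = 203.
From dH/dt = 0: 0.00176·203 - 0.242 = 0.0457C*, so C* = 0.115/0.0457 = 2.52.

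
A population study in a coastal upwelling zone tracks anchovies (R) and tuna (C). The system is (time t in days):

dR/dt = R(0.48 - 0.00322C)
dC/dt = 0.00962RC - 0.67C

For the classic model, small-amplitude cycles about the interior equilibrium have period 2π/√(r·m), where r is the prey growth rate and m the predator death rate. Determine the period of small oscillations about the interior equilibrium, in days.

T ≈ 11.1 days

Here r = 0.48 and m = 0.67, so r·m = 0.322.
ω = √0.322 = 0.567 per day, hence T = 2π/ω ≈ 11.1 days.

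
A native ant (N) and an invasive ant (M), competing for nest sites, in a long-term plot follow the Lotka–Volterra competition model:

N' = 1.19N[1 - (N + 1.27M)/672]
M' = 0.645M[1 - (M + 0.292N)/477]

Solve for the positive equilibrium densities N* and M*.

N* ≈ 105, M* ≈ 446

Setting both brackets to zero gives the nullclines N + 1.27M = 672 and 0.292N + M = 477.
Substituting M = 477 - 0.292N into the first: N(1 - 1.27·0.292) = 672 - 1.27·477.
So N* = 66.2/0.629 = 105, and then M* = 477 - 0.292·105 = 446.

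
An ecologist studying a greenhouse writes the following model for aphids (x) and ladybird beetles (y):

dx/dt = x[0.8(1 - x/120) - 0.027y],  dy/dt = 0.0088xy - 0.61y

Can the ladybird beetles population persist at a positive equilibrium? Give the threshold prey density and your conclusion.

Threshold x = 69.3; K > 69.3, so yes, the predator persists.

The predator equation gives dy/dt > 0 only when x > 0.61/0.0088 = 69.3.
Without the predator, x → K = 120. Since 120 > 69.3, the predator can invade and persist.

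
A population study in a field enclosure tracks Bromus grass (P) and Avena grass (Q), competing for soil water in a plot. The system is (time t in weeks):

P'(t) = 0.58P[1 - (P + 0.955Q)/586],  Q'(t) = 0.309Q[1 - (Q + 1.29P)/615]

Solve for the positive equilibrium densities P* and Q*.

Setting both brackets to zero gives the nullclines P + 0.955Q = 586 and 1.29P + Q = 615.
Substituting Q = 615 - 1.29P into the first: P(1 - 0.955·1.29) = 586 - 0.955·615.
So P* = -1.32/-0.232 = 5.71, and then Q* = 615 - 1.29·5.71 = 608.

P* ≈ 5.71, Q* ≈ 608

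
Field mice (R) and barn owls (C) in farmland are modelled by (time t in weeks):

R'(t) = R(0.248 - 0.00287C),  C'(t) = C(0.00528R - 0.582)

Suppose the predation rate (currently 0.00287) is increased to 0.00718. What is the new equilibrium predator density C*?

At the interior fixed point, setting dR/dt = 0 with R > 0 fixes C* = (prey growth rate)/(RC coefficient) — independent of the other coefficients.
With the change, C* = 0.248/0.00718 = 34.5; it falls from 86.4.

C* ≈ 34.5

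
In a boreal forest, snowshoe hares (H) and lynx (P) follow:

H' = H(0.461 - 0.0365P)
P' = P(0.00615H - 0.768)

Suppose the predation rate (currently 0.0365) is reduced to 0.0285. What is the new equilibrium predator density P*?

At the interior fixed point, setting dH/dt = 0 with H > 0 fixes P* = (prey growth rate)/(HP coefficient) — independent of the other coefficients.
With the change, P* = 0.461/0.0285 = 16.2; it rises from 12.6.

P* ≈ 16.2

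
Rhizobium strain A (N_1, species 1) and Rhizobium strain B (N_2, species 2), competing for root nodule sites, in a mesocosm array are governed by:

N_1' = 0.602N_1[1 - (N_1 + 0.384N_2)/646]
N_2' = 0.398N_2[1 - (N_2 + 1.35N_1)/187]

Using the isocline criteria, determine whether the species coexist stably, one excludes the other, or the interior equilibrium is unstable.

Compare the nullcline intercepts: K1/α12 = 646/0.384 = 1680 > K2 = 187; K2/α21 = 187/1.35 = 139 < K1 = 646.
Since the inequalities point opposite ways, species 1 can invade but species 2 cannot.

species 1 excludes species 2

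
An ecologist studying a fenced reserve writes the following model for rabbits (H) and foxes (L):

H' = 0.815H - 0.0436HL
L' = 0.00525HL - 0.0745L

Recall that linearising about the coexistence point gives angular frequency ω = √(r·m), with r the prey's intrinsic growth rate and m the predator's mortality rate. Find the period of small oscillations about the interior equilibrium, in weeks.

Here r = 0.815 and m = 0.0745, so r·m = 0.0607.
ω = √0.0607 = 0.246 per week, hence T = 2π/ω ≈ 25.5 weeks.

T ≈ 25.5 weeks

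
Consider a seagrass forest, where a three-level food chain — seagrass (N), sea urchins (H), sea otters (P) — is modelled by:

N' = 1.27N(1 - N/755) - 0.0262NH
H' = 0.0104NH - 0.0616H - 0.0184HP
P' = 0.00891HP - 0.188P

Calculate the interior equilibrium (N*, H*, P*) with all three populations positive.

N* ≈ 426, H* ≈ 21.1, P* ≈ 238

From dP/dt = 0: 0.00891H* = 0.188, so H* = 21.1.
From dN/dt = 0: 1.27(1 - N*/755) = 0.0262·21.1, giving N* = 755·(1 - 0.435) = 426.
From dH/dt = 0: 0.0104·426 - 0.0616 = 0.0184P*, so P* = 4.37/0.0184 = 238.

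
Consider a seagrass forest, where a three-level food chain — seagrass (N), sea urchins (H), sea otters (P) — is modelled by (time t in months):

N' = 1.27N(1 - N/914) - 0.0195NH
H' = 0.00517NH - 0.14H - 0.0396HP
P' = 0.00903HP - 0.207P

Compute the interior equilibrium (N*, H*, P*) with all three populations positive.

N* ≈ 592, H* ≈ 22.9, P* ≈ 73.8

From dP/dt = 0: 0.00903H* = 0.207, so H* = 22.9.
From dN/dt = 0: 1.27(1 - N*/914) = 0.0195·22.9, giving N* = 914·(1 - 0.352) = 592.
From dH/dt = 0: 0.00517·592 - 0.14 = 0.0396P*, so P* = 2.92/0.0396 = 73.8.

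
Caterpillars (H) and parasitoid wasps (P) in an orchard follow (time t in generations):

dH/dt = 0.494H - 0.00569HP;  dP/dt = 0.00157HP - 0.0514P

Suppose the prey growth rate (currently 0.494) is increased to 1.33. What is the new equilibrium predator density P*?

At the interior fixed point, setting dH/dt = 0 with H > 0 fixes P* = (prey growth rate)/(HP coefficient) — independent of the other coefficients.
With the change, P* = 1.33/0.00569 = 234; it rises from 86.8.

P* ≈ 234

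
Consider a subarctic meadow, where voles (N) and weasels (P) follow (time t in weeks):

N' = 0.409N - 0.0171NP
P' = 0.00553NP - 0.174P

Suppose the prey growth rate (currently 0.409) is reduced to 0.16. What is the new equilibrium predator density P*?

At the interior fixed point, setting dN/dt = 0 with N > 0 fixes P* = (prey growth rate)/(NP coefficient) — independent of the other coefficients.
With the change, P* = 0.16/0.0171 = 9.36; it falls from 23.9.

P* ≈ 9.36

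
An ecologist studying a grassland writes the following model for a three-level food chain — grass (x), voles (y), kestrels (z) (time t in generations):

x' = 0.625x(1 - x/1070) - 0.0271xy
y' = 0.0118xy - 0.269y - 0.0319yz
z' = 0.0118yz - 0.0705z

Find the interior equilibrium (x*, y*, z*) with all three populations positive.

x* ≈ 793, y* ≈ 5.97, z* ≈ 285

From dz/dt = 0: 0.0118y* = 0.0705, so y* = 5.97.
From dx/dt = 0: 0.625(1 - x*/1070) = 0.0271·5.97, giving x* = 1070·(1 - 0.259) = 793.
From dy/dt = 0: 0.0118·793 - 0.269 = 0.0319z*, so z* = 9.09/0.0319 = 285.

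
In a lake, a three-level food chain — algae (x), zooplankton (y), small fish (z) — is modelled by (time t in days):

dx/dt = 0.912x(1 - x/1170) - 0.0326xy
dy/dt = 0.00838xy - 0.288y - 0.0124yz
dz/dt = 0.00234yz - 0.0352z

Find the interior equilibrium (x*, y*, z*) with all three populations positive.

From dz/dt = 0: 0.00234y* = 0.0352, so y* = 15.
From dx/dt = 0: 0.912(1 - x*/1170) = 0.0326·15, giving x* = 1170·(1 - 0.538) = 541.
From dy/dt = 0: 0.00838·541 - 0.288 = 0.0124z*, so z* = 4.24/0.0124 = 342.

x* ≈ 541, y* ≈ 15, z* ≈ 342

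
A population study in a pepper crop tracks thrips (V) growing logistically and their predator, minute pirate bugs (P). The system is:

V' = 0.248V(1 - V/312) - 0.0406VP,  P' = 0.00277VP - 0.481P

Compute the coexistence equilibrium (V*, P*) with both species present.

V* ≈ 174, P* ≈ 2.71

From dP/dt = 0 with P > 0: 0.00277V* = 0.481, so V* = 174.
Substitute into dV/dt = 0: 0.248(1 - 174/312) = 0.0406P*.
The bracket is 0.443, giving P* = 0.11/0.0406 = 2.71.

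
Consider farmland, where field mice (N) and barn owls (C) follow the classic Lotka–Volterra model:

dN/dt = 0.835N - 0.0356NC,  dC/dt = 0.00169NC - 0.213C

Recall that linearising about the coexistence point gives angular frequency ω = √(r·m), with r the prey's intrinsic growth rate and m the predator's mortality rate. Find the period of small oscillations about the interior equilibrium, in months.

Here r = 0.835 and m = 0.213, so r·m = 0.178.
ω = √0.178 = 0.422 per month, hence T = 2π/ω ≈ 14.9 months.

T ≈ 14.9 months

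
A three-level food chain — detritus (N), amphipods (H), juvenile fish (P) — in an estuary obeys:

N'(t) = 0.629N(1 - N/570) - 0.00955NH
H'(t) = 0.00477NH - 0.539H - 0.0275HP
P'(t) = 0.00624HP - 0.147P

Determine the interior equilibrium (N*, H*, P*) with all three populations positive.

From dP/dt = 0: 0.00624H* = 0.147, so H* = 23.6.
From dN/dt = 0: 0.629(1 - N*/570) = 0.00955·23.6, giving N* = 570·(1 - 0.358) = 366.
From dH/dt = 0: 0.00477·366 - 0.539 = 0.0275P*, so P* = 1.21/0.0275 = 43.9.

N* ≈ 366, H* ≈ 23.6, P* ≈ 43.9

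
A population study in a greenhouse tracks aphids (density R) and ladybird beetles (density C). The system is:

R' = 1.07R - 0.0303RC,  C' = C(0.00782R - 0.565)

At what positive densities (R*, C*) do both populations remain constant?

Set dC/dt = 0 with C > 0: 0.00782R - 0.565 = 0, so R* = 0.565/0.00782 = 72.3.
Set dR/dt = 0 with R > 0: 1.07 - 0.0303C = 0, so C* = 1.07/0.0303 = 35.3.

R* ≈ 72.3, C* ≈ 35.3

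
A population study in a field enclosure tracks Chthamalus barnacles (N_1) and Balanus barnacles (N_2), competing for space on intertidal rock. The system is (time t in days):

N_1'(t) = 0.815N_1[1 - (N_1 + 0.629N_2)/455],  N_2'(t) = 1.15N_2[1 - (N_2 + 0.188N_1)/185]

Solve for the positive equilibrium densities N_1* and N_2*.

Setting both brackets to zero gives the nullclines N_1 + 0.629N_2 = 455 and 0.188N_1 + N_2 = 185.
Substituting N_2 = 185 - 0.188N_1 into the first: N_1(1 - 0.629·0.188) = 455 - 0.629·185.
So N_1* = 339/0.882 = 384, and then N_2* = 185 - 0.188·384 = 113.

N_1* ≈ 384, N_2* ≈ 113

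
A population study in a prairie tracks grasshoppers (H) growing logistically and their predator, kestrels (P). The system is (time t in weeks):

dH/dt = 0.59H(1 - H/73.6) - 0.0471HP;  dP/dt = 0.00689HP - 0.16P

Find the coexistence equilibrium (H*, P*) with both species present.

From dP/dt = 0 with P > 0: 0.00689H* = 0.16, so H* = 23.2.
Substitute into dH/dt = 0: 0.59(1 - 23.2/73.6) = 0.0471P*.
The bracket is 0.684, giving P* = 0.404/0.0471 = 8.57.

H* ≈ 23.2, P* ≈ 8.57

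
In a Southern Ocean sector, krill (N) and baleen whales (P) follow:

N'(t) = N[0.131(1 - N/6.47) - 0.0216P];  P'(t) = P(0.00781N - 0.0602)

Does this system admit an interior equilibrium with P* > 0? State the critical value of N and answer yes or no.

Threshold N = 7.71; K < 7.71, so no, the predator goes extinct.

The predator equation gives dP/dt > 0 only when N > 0.0602/0.00781 = 7.71.
Without the predator, N → K = 6.47. Since 6.47 < 7.71, the predator cannot invade.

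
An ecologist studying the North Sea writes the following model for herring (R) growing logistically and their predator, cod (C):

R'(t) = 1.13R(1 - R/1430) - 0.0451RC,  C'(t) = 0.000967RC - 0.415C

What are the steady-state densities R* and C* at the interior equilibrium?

From dC/dt = 0 with C > 0: 0.000967R* = 0.415, so R* = 429.
Substitute into dR/dt = 0: 1.13(1 - 429/1430) = 0.0451C*.
The bracket is 0.7, giving C* = 0.791/0.0451 = 17.5.

R* ≈ 429, C* ≈ 17.5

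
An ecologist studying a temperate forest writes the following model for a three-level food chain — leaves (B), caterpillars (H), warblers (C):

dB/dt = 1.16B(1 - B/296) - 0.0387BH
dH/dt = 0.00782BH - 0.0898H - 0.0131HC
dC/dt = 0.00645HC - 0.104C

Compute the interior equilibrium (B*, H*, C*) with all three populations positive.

From dC/dt = 0: 0.00645H* = 0.104, so H* = 16.1.
From dB/dt = 0: 1.16(1 - B*/296) = 0.0387·16.1, giving B* = 296·(1 - 0.538) = 137.
From dH/dt = 0: 0.00782·137 - 0.0898 = 0.0131C*, so C* = 0.98/0.0131 = 74.8.

B* ≈ 137, H* ≈ 16.1, C* ≈ 74.8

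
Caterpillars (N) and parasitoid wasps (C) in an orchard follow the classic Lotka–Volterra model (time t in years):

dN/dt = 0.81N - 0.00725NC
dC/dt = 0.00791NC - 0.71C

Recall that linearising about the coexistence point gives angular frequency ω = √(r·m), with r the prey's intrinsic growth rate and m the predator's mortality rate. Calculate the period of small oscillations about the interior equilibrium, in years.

Here r = 0.81 and m = 0.71, so r·m = 0.575.
ω = √0.575 = 0.758 per year, hence T = 2π/ω ≈ 8.29 years.

T ≈ 8.29 years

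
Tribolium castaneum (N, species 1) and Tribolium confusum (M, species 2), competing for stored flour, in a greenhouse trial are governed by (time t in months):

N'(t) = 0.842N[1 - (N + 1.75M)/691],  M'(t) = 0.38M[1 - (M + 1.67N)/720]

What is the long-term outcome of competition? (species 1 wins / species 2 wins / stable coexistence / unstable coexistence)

Compare the nullcline intercepts: K1/α12 = 691/1.75 = 395 < K2 = 720; K2/α21 = 720/1.67 = 431 < K1 = 691.
Since both are reversed, neither can invade when rare; the interior point is a saddle.

unstable coexistence (outcome depends on initial conditions)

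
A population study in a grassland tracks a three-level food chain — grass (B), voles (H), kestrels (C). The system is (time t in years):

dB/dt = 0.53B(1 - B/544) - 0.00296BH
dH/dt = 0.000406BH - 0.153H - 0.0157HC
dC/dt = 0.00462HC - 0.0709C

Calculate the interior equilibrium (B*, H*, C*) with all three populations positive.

B* ≈ 497, H* ≈ 15.3, C* ≈ 3.12

From dC/dt = 0: 0.00462H* = 0.0709, so H* = 15.3.
From dB/dt = 0: 0.53(1 - B*/544) = 0.00296·15.3, giving B* = 544·(1 - 0.0857) = 497.
From dH/dt = 0: 0.000406·497 - 0.153 = 0.0157C*, so C* = 0.0489/0.0157 = 3.12.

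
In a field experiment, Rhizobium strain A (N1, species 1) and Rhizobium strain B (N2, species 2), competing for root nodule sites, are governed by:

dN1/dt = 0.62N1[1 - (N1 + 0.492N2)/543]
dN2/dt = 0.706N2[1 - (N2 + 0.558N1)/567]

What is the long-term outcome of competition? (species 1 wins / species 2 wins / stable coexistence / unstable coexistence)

Compare the nullcline intercepts: K1/α12 = 543/0.492 = 1100 > K2 = 567; K2/α21 = 567/0.558 = 1020 > K1 = 543.
Since both inequalities hold, each species can invade when rare, so the interior equilibrium is stable.

stable coexistence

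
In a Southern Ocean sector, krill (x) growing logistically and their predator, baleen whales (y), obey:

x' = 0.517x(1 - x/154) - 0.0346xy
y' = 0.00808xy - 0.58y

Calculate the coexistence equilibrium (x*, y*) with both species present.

x* ≈ 71.8, y* ≈ 7.98

From dy/dt = 0 with y > 0: 0.00808x* = 0.58, so x* = 71.8.
Substitute into dx/dt = 0: 0.517(1 - 71.8/154) = 0.0346y*.
The bracket is 0.534, giving y* = 0.276/0.0346 = 7.98.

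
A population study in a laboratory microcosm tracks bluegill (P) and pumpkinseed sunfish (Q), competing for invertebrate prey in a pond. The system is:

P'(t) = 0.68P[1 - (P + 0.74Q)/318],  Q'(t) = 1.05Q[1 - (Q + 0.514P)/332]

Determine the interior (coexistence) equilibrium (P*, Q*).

Setting both brackets to zero gives the nullclines P + 0.74Q = 318 and 0.514P + Q = 332.
Substituting Q = 332 - 0.514P into the first: P(1 - 0.74·0.514) = 318 - 0.74·332.
So P* = 72.3/0.62 = 117, and then Q* = 332 - 0.514·117 = 272.

P* ≈ 117, Q* ≈ 272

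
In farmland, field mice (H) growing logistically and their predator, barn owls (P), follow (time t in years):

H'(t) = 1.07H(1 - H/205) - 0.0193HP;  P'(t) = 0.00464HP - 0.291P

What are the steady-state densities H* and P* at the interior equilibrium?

H* ≈ 62.7, P* ≈ 38.5

From dP/dt = 0 with P > 0: 0.00464H* = 0.291, so H* = 62.7.
Substitute into dH/dt = 0: 1.07(1 - 62.7/205) = 0.0193P*.
The bracket is 0.694, giving P* = 0.743/0.0193 = 38.5.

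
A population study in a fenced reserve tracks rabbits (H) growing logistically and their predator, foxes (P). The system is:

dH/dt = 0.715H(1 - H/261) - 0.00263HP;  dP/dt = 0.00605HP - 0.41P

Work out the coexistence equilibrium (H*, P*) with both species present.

H* ≈ 67.8, P* ≈ 201

From dP/dt = 0 with P > 0: 0.00605H* = 0.41, so H* = 67.8.
Substitute into dH/dt = 0: 0.715(1 - 67.8/261) = 0.00263P*.
The bracket is 0.74, giving P* = 0.529/0.00263 = 201.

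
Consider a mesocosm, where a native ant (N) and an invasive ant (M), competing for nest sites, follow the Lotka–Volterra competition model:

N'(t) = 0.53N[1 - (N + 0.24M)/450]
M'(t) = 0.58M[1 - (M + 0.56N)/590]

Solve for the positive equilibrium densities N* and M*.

Setting both brackets to zero gives the nullclines N + 0.24M = 450 and 0.56N + M = 590.
Substituting M = 590 - 0.56N into the first: N(1 - 0.24·0.56) = 450 - 0.24·590.
So N* = 308/0.866 = 356, and then M* = 590 - 0.56·356 = 390.

N* ≈ 356, M* ≈ 390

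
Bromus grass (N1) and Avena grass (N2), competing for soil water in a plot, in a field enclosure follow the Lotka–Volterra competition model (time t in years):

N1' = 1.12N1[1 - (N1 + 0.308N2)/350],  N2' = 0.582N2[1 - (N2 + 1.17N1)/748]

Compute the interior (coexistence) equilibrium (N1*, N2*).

N1* ≈ 187, N2* ≈ 529

Setting both brackets to zero gives the nullclines N1 + 0.308N2 = 350 and 1.17N1 + N2 = 748.
Substituting N2 = 748 - 1.17N1 into the first: N1(1 - 0.308·1.17) = 350 - 0.308·748.
So N1* = 120/0.64 = 187, and then N2* = 748 - 1.17·187 = 529.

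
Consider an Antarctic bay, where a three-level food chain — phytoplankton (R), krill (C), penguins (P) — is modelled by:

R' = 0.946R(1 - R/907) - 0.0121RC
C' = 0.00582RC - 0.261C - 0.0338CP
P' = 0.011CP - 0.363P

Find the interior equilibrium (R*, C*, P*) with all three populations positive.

R* ≈ 524, C* ≈ 33, P* ≈ 82.5

From dP/dt = 0: 0.011C* = 0.363, so C* = 33.
From dR/dt = 0: 0.946(1 - R*/907) = 0.0121·33, giving R* = 907·(1 - 0.422) = 524.
From dC/dt = 0: 0.00582·524 - 0.261 = 0.0338P*, so P* = 2.79/0.0338 = 82.5.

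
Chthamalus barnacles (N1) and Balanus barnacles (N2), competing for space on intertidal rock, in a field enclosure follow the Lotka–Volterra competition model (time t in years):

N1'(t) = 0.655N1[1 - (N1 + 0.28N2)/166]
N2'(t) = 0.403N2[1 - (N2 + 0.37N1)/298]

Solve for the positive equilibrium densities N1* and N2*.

Setting both brackets to zero gives the nullclines N1 + 0.28N2 = 166 and 0.37N1 + N2 = 298.
Substituting N2 = 298 - 0.37N1 into the first: N1(1 - 0.28·0.37) = 166 - 0.28·298.
So N1* = 82.6/0.896 = 92.1, and then N2* = 298 - 0.37·92.1 = 264.

N1* ≈ 92.1, N2* ≈ 264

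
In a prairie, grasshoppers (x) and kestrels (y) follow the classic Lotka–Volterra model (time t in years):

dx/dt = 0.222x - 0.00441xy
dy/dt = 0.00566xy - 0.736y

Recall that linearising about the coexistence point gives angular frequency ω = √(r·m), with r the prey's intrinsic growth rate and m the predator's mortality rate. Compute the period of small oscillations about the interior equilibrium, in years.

T ≈ 15.5 years

Here r = 0.222 and m = 0.736, so r·m = 0.163.
ω = √0.163 = 0.404 per year, hence T = 2π/ω ≈ 15.5 years.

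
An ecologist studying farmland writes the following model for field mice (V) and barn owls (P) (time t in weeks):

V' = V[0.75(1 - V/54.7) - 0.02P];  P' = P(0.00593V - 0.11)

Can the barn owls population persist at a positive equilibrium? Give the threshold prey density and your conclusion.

The predator equation gives dP/dt > 0 only when V > 0.11/0.00593 = 18.5.
Without the predator, V → K = 54.7. Since 54.7 > 18.5, the predator can invade and persist.

Threshold V = 18.5; K > 18.5, so yes, the predator persists.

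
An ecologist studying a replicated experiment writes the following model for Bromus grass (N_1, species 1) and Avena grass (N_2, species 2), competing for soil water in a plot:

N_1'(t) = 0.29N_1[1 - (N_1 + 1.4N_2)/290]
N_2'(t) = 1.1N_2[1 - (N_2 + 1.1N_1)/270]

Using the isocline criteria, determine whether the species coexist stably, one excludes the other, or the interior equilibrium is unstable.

Compare the nullcline intercepts: K1/α12 = 290/1.4 = 207 < K2 = 270; K2/α21 = 270/1.1 = 245 < K1 = 290.
Since both are reversed, neither can invade when rare; the interior point is a saddle.

unstable coexistence (outcome depends on initial conditions)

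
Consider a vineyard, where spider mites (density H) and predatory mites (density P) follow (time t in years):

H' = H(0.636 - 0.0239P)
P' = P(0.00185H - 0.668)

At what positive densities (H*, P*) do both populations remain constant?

H* ≈ 361, P* ≈ 26.6

Set dP/dt = 0 with P > 0: 0.00185H - 0.668 = 0, so H* = 0.668/0.00185 = 361.
Set dH/dt = 0 with H > 0: 0.636 - 0.0239P = 0, so P* = 0.636/0.0239 = 26.6.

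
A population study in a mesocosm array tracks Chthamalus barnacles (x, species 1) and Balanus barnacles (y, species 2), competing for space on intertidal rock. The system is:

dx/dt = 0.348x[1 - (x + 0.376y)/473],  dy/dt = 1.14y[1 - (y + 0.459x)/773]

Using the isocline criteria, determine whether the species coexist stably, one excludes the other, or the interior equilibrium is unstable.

stable coexistence

Compare the nullcline intercepts: K1/α12 = 473/0.376 = 1260 > K2 = 773; K2/α21 = 773/0.459 = 1680 > K1 = 473.
Since both inequalities hold, each species can invade when rare, so the interior equilibrium is stable.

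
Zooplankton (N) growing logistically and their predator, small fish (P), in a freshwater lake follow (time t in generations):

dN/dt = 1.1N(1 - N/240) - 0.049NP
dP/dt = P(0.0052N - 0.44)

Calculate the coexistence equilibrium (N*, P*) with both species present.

N* ≈ 84.6, P* ≈ 14.5

From dP/dt = 0 with P > 0: 0.0052N* = 0.44, so N* = 84.6.
Substitute into dN/dt = 0: 1.1(1 - 84.6/240) = 0.049P*.
The bracket is 0.647, giving P* = 0.712/0.049 = 14.5.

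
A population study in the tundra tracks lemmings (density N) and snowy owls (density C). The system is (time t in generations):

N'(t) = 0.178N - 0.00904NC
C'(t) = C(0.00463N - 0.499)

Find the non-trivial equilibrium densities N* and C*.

N* ≈ 108, C* ≈ 19.7

Set dC/dt = 0 with C > 0: 0.00463N - 0.499 = 0, so N* = 0.499/0.00463 = 108.
Set dN/dt = 0 with N > 0: 0.178 - 0.00904C = 0, so C* = 0.178/0.00904 = 19.7.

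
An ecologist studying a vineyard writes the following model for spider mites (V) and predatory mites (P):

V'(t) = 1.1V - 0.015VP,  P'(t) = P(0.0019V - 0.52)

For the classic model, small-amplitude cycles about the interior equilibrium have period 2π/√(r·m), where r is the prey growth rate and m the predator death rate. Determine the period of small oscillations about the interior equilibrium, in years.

T ≈ 8.31 years

Here r = 1.1 and m = 0.52, so r·m = 0.572.
ω = √0.572 = 0.756 per year, hence T = 2π/ω ≈ 8.31 years.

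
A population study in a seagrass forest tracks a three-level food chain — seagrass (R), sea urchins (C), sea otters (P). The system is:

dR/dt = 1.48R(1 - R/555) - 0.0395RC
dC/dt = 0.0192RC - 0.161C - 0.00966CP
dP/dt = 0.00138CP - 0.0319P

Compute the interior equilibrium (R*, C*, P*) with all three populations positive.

R* ≈ 213, C* ≈ 23.1, P* ≈ 406

From dP/dt = 0: 0.00138C* = 0.0319, so C* = 23.1.
From dR/dt = 0: 1.48(1 - R*/555) = 0.0395·23.1, giving R* = 555·(1 - 0.617) = 213.
From dC/dt = 0: 0.0192·213 - 0.161 = 0.00966P*, so P* = 3.92/0.00966 = 406.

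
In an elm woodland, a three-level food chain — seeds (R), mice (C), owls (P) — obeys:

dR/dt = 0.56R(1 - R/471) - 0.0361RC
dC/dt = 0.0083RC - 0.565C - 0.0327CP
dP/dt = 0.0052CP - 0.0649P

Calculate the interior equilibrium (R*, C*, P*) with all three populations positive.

From dP/dt = 0: 0.0052C* = 0.0649, so C* = 12.5.
From dR/dt = 0: 0.56(1 - R*/471) = 0.0361·12.5, giving R* = 471·(1 - 0.805) = 92.1.
From dC/dt = 0: 0.0083·92.1 - 0.565 = 0.0327P*, so P* = 0.199/0.0327 = 6.09.

R* ≈ 92.1, C* ≈ 12.5, P* ≈ 6.09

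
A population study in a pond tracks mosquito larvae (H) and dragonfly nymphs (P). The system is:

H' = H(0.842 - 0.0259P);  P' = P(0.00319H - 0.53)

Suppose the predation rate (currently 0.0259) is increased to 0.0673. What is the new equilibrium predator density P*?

P* ≈ 12.5

At the interior fixed point, setting dH/dt = 0 with H > 0 fixes P* = (prey growth rate)/(HP coefficient) — independent of the other coefficients.
With the change, P* = 0.842/0.0673 = 12.5; it falls from 32.5.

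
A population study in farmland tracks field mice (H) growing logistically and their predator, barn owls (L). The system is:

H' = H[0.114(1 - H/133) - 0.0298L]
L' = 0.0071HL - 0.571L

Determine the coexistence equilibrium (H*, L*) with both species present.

H* ≈ 80.4, L* ≈ 1.51

From dL/dt = 0 with L > 0: 0.0071H* = 0.571, so H* = 80.4.
Substitute into dH/dt = 0: 0.114(1 - 80.4/133) = 0.0298L*.
The bracket is 0.395, giving L* = 0.0451/0.0298 = 1.51.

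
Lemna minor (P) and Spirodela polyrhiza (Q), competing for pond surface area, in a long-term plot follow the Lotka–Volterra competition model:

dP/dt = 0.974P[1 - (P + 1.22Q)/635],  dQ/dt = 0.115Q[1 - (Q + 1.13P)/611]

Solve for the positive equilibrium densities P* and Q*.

Setting both brackets to zero gives the nullclines P + 1.22Q = 635 and 1.13P + Q = 611.
Substituting Q = 611 - 1.13P into the first: P(1 - 1.22·1.13) = 635 - 1.22·611.
So P* = -110/-0.379 = 292, and then Q* = 611 - 1.13·292 = 281.

P* ≈ 292, Q* ≈ 281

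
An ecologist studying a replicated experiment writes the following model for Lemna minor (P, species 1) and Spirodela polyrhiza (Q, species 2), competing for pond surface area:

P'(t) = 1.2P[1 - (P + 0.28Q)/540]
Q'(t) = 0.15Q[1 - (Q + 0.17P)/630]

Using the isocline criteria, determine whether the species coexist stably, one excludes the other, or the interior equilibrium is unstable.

Compare the nullcline intercepts: K1/α12 = 540/0.28 = 1930 > K2 = 630; K2/α21 = 630/0.17 = 3710 > K1 = 540.
Since both inequalities hold, each species can invade when rare, so the interior equilibrium is stable.

stable coexistence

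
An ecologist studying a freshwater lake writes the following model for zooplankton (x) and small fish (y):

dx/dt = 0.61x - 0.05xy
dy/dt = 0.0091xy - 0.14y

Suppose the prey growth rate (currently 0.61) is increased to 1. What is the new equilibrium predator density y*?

At the interior fixed point, setting dx/dt = 0 with x > 0 fixes y* = (prey growth rate)/(xy coefficient) — independent of the other coefficients.
With the change, y* = 1/0.05 = 20; it rises from 12.2.

y* ≈ 20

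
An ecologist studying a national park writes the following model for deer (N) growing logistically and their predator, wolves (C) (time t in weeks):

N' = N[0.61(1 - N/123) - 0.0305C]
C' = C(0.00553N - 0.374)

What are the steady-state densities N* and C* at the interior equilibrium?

From dC/dt = 0 with C > 0: 0.00553N* = 0.374, so N* = 67.6.
Substitute into dN/dt = 0: 0.61(1 - 67.6/123) = 0.0305C*.
The bracket is 0.45, giving C* = 0.275/0.0305 = 9.

N* ≈ 67.6, C* ≈ 9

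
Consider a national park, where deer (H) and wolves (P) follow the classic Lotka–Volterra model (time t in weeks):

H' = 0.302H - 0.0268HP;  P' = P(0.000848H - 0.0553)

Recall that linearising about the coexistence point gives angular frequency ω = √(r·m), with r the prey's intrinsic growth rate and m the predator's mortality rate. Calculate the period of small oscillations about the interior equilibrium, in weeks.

T ≈ 48.6 weeks

Here r = 0.302 and m = 0.0553, so r·m = 0.0167.
ω = √0.0167 = 0.129 per week, hence T = 2π/ω ≈ 48.6 weeks.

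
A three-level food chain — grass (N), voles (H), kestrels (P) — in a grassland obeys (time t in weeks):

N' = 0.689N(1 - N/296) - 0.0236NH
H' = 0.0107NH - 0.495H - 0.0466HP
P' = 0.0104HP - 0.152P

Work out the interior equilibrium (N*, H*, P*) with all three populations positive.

From dP/dt = 0: 0.0104H* = 0.152, so H* = 14.6.
From dN/dt = 0: 0.689(1 - N*/296) = 0.0236·14.6, giving N* = 296·(1 - 0.501) = 148.
From dH/dt = 0: 0.0107·148 - 0.495 = 0.0466P*, so P* = 1.09/0.0466 = 23.3.

N* ≈ 148, H* ≈ 14.6, P* ≈ 23.3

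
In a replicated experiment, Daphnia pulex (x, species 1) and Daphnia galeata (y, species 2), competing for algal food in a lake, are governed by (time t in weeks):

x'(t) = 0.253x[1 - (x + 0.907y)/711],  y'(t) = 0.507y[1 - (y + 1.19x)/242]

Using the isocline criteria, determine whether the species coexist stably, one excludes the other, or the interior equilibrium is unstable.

Compare the nullcline intercepts: K1/α12 = 711/0.907 = 784 > K2 = 242; K2/α21 = 242/1.19 = 203 < K1 = 711.
Since the inequalities point opposite ways, species 1 can invade but species 2 cannot.

species 1 excludes species 2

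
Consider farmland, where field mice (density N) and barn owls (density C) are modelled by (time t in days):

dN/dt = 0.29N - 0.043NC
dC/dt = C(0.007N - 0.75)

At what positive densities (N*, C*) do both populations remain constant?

Set dC/dt = 0 with C > 0: 0.007N - 0.75 = 0, so N* = 0.75/0.007 = 107.
Set dN/dt = 0 with N > 0: 0.29 - 0.043C = 0, so C* = 0.29/0.043 = 6.74.

N* ≈ 107, C* ≈ 6.74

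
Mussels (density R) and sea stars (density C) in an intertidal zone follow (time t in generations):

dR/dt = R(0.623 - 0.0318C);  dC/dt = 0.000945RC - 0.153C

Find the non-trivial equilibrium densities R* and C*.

Set dC/dt = 0 with C > 0: 0.000945R - 0.153 = 0, so R* = 0.153/0.000945 = 162.
Set dR/dt = 0 with R > 0: 0.623 - 0.0318C = 0, so C* = 0.623/0.0318 = 19.6.

R* ≈ 162, C* ≈ 19.6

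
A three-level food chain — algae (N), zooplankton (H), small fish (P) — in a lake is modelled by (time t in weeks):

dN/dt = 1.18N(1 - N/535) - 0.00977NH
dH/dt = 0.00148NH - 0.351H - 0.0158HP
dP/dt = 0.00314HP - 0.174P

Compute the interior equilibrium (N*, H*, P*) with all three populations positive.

From dP/dt = 0: 0.00314H* = 0.174, so H* = 55.4.
From dN/dt = 0: 1.18(1 - N*/535) = 0.00977·55.4, giving N* = 535·(1 - 0.459) = 290.
From dH/dt = 0: 0.00148·290 - 0.351 = 0.0158P*, so P* = 0.0775/0.0158 = 4.91.

N* ≈ 290, H* ≈ 55.4, P* ≈ 4.91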